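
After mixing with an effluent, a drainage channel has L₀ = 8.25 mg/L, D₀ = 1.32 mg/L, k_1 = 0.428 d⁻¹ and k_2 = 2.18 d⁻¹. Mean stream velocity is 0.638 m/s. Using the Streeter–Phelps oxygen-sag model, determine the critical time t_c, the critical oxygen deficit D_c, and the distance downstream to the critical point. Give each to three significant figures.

t_c = [1/(k_2−k_1)] ln[(k_2/k_1)(1 − D₀(k_2−k_1)/(k_1 L₀))]
= [1/(2.18−0.428)] ln[(2.18/0.428)(1 − 1.32×1.752/(0.428×8.25))]
= (1/1.752) ln[5.093 × 0.3450] = 0.5708 × ln(1.757) = 0.5708 × 0.5639 = 0.3219 d.
L(t_c) = L₀ e^(−k_1 t_c) = 8.25 × 0.8713 = 7.188 mg/L, and at the critical point k_2 D_c = k_1 L, so D_c = (0.428/2.18) × 7.188 = 1.411 mg/L.
x_c = v t_c = 0.638 m/s × 0.3219 d × 86400 s/d = 17740 m ≈ 17.7 km.

t_c ≈ 0.322 d; D_c ≈ 1.41 mg/L; x_c ≈ 17.7 km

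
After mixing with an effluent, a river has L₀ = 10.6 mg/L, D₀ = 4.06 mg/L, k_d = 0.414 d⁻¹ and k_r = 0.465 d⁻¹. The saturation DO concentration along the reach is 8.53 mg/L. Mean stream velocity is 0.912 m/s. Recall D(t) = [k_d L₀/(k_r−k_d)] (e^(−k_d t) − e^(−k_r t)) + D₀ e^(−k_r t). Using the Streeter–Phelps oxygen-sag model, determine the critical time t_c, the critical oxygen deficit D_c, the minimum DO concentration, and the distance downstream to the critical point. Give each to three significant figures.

t_c ≈ 1.33 d; D_c ≈ 5.44 mg/L; min DO ≈ 3.09 mg/L; x_c ≈ 105 km

At the critical point dD/dt = 0, so k_d L₀ e^(−k_d t) = k_r D. Substituting D(t) from the Streeter–Phelps equation and solving for t gives
t_c = ln[(k_r/k_d)(1 − D₀(k_r−k_d)/(k_d L₀))] / (k_r−k_d).
Here k_r−k_d = 0.05100 d⁻¹ and 1 − D₀(k_r−k_d)/(k_d L₀) = 1 − 4.06×0.05100/(0.414×10.6) = 0.9528, so
t_c = ln(1.123 × 0.9528) / 0.05100 = 0.06784 / 0.05100 = 1.330 d.
L(t_c) = L₀ e^(−k_d t_c) = 10.6 × 0.5766 = 6.111 mg/L, and at the critical point k_r D_c = k_d L, so D_c = (0.414/0.465) × 6.111 = 5.441 mg/L.
Minimum DO = C_s − D_c = 8.53 − 5.441 = 3.089 mg/L.
x_c = v t_c = 0.912 m/s × 1.330 d × 86400 s/d = 104800 m ≈ 105 km.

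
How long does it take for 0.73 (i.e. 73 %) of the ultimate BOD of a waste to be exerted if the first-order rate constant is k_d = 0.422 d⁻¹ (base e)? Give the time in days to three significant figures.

t ≈ 3.10 d

y/L₀ = 1 − e^(−k_d t) = 0.73 ⇒ e^(−k_d t) = 0.270
t = −ln(0.270) / 0.422 = 1.309 / 0.422 = 3.103 d.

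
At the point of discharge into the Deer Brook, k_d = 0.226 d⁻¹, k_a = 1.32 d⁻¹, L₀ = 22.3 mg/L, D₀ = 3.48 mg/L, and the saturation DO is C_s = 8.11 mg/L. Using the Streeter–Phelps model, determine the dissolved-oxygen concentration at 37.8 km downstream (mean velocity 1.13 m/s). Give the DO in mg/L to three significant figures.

DO ≈ 4.57 mg/L

Travel time t = x/v = 37.8 km / (1.13 m/s) = 37800 m / 1.13 m/s = 33450 s = 0.3872 d.
k_d L₀/(k_a−k_d) = 0.226×22.3/(1.32−0.226) = 5.040/1.094 = 4.607 mg/L.
e^(−k_d t) = e^(−0.226×0.3872) = 0.9162; e^(−k_a t) = e^(−1.32×0.3872) = 0.5999.
D = 4.607 × (0.9162 − 0.5999) + 3.48 × 0.5999 = 1.457 + 2.088 = 3.545 mg/L.
DO = C_s − D = 8.11 − 3.545 = 4.565 mg/L.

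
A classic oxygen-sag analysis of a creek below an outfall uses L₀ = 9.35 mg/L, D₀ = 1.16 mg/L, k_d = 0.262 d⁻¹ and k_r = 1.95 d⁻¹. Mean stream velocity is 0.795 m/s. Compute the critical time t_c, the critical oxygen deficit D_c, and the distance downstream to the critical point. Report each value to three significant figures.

t_c ≈ 0.238 d; D_c ≈ 1.18 mg/L; x_c ≈ 16.3 km

At the critical point dD/dt = 0, so k_d L₀ e^(−k_d t) = k_r D. Substituting D(t) from the Streeter–Phelps equation and solving for t gives
t_c = ln[(k_r/k_d)(1 − D₀(k_r−k_d)/(k_d L₀))] / (k_r−k_d).
Here k_r−k_d = 1.688 d⁻¹ and 1 − D₀(k_r−k_d)/(k_d L₀) = 1 − 1.16×1.688/(0.262×9.35) = 0.2007, so
t_c = ln(7.443 × 0.2007) / 1.688 = 0.4012 / 1.688 = 0.2377 d.
L(t_c) = L₀ e^(−k_d t_c) = 9.35 × 0.9396 = 8.785 mg/L, and at the critical point k_r D_c = k_d L, so D_c = (0.262/1.95) × 8.785 = 1.180 mg/L.
x_c = v t_c = 0.795 m/s × 0.2377 d × 86400 s/d = 16330 m ≈ 16.3 km.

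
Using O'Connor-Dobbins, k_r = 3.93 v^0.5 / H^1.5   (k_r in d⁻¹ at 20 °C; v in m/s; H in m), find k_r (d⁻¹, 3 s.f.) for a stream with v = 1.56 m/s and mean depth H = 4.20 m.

k_r ≈ 0.570 d⁻¹

k_r = 3.93 × 1.56^0.5 / 4.20^1.5 = 3.93 × 1.249 / 8.607 = 0.5703 d⁻¹.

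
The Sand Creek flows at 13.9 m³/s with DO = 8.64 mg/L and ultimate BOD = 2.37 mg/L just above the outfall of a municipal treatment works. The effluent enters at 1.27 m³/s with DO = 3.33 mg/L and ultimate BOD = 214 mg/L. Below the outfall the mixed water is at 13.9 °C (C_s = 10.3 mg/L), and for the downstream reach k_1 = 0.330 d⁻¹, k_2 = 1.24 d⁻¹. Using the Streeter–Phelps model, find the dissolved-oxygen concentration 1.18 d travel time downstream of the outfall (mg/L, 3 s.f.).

DO ≈ 6.56 mg/L

Mixed DO = (13.9×8.64 + 1.27×3.33)/(13.9+1.27) = 124.3/15.17 = 8.195 mg/L.
Mixed L₀ = (13.9×2.37 + 1.27×214)/(15.17) = 304.7/15.17 = 20.09 mg/L.
Initial deficit D₀ = C_s − DO₀ = 10.3 − 8.195 = 2.105 mg/L.
D(1.18) = [0.330×20.09/(1.24−0.330)](e^(−0.330×1.18) − e^(−1.24×1.18)) + 2.105 e^(−1.24×1.18)
= 7.284 × (0.6775 − 0.2315) + 2.105 × 0.2315 = 3.736 mg/L.
DO = 10.3 − 3.736 = 6.564 mg/L.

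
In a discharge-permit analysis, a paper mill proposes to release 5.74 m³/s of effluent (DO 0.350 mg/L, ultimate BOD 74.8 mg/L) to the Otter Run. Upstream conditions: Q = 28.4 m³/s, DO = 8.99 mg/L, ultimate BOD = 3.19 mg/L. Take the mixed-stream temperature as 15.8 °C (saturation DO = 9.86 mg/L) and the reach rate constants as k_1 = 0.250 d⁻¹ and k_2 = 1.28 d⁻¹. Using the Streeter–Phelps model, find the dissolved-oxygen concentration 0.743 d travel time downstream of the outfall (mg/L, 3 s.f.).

DO ≈ 7.32 mg/L

Mixed DO = (28.4×8.99 + 5.74×0.350)/(28.4+5.74) = 257.3/34.14 = 7.537 mg/L.
Mixed L₀ = (28.4×3.19 + 5.74×74.8)/(34.14) = 519.9/34.14 = 15.23 mg/L.
Initial deficit D₀ = C_s − DO₀ = 9.86 − 7.537 = 2.323 mg/L.
D(0.743) = [0.250×15.23/(1.28−0.250)](e^(−0.250×0.743) − e^(−1.28×0.743)) + 2.323 e^(−1.28×0.743)
= 3.697 × (0.8305 − 0.3863) + 2.323 × 0.3863 = 2.539 mg/L.
DO = 9.86 − 2.539 = 7.321 mg/L.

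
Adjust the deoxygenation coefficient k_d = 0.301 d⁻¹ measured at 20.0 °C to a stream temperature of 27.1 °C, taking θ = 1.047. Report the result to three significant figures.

k_d(T₂) = k_d(T₁) · θ^(T₂−T₁) = 0.301 × 1.047^(27.1−20.0)
= 0.301 × 1.047^7.10 = 0.301 × 1.386 = 0.4170 d⁻¹.

k_d ≈ 0.417 d⁻¹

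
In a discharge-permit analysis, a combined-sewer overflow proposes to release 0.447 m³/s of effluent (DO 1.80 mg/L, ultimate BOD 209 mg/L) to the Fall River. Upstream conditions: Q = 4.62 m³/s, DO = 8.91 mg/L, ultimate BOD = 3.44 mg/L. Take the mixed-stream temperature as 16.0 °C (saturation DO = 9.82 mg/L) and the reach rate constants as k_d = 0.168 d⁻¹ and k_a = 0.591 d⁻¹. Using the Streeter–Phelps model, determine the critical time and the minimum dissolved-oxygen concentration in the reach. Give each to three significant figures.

Mixed DO = (4.62×8.91 + 0.447×1.80)/(4.62+0.447) = 41.97/5.067 = 8.283 mg/L.
Mixed L₀ = (4.62×3.44 + 0.447×209)/(5.067) = 109.3/5.067 = 21.57 mg/L.
Initial deficit D₀ = C_s − DO₀ = 9.82 − 8.283 = 1.537 mg/L.
t_c = (1/0.4230) ln[(0.591/0.168)(1 − 1.537×0.4230/(0.168×21.57))] = 2.364 × ln(2.887) = 2.506 d.
D_c = (0.168/0.591) × 21.57 × e^(−0.168×2.506) = 0.2843 × 21.57 × 0.6564 = 4.025 mg/L.
Minimum DO = 9.82 − 4.025 = 5.795 mg/L.

t_c ≈ 2.51 d; minimum DO ≈ 5.79 mg/L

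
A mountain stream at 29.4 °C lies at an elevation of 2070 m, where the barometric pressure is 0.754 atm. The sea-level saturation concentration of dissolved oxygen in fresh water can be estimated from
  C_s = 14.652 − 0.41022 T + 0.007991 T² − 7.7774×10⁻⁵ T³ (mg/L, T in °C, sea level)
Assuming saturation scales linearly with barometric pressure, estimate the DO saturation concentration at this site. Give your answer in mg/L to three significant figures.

At sea level: C_s = 14.652 − 0.41022×29.4 + 0.007991×29.4² − 7.7774×10⁻⁵×29.4³ = 7.522 mg/L.
Pressure correction: C_s' = 7.522 × 0.754 = 5.672 mg/L.

C_s ≈ 5.67 mg/L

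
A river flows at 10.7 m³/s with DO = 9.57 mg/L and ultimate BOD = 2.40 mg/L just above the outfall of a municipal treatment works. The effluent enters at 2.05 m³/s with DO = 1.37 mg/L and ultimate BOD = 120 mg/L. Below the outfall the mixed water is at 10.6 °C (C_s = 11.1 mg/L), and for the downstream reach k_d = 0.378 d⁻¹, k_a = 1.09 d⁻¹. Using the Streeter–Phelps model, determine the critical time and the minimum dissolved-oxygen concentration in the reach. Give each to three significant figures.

Mixed DO = (10.7×9.57 + 2.05×1.37)/(10.7+2.05) = 105.2/12.75 = 8.252 mg/L.
Mixed L₀ = (10.7×2.40 + 2.05×120)/(12.75) = 271.7/12.75 = 21.31 mg/L.
Initial deficit D₀ = C_s − DO₀ = 11.1 − 8.252 = 2.848 mg/L.
t_c = (1/0.7120) ln[(1.09/0.378)(1 − 2.848×0.7120/(0.378×21.31))] = 1.404 × ln(2.158) = 1.080 d.
D_c = (0.378/1.09) × 21.31 × e^(−0.378×1.080) = 0.3468 × 21.31 × 0.6648 = 4.913 mg/L.
Minimum DO = 11.1 − 4.913 = 6.187 mg/L.

t_c ≈ 1.08 d; minimum DO ≈ 6.19 mg/L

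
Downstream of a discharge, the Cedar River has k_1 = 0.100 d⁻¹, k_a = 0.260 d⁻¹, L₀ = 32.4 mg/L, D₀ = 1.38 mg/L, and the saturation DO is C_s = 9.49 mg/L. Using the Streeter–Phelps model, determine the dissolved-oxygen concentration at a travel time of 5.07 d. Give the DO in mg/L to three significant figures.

k_1 L₀/(k_a−k_1) = 0.100×32.4/(0.260−0.100) = 3.240/0.1600 = 20.25 mg/L.
e^(−k_1 t) = e^(−0.100×5.070) = 0.6023; e^(−k_a t) = e^(−0.260×5.070) = 0.2676.
D = 20.25 × (0.6023 − 0.2676) + 1.38 × 0.2676 = 6.777 + 0.3693 = 7.147 mg/L.
DO = C_s − D = 9.49 − 7.147 = 2.343 mg/L.

DO ≈ 2.34 mg/L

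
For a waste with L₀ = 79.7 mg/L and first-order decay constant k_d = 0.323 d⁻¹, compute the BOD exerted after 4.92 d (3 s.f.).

y_t = L₀(1 − e^(−k_d t)) = 79.7 × (1 − e^(−0.323×4.92))
= 79.7 × (1 − 0.2041) = 79.7 × 0.7959 = 63.43 mg/L.

y ≈ 63.4 mg/L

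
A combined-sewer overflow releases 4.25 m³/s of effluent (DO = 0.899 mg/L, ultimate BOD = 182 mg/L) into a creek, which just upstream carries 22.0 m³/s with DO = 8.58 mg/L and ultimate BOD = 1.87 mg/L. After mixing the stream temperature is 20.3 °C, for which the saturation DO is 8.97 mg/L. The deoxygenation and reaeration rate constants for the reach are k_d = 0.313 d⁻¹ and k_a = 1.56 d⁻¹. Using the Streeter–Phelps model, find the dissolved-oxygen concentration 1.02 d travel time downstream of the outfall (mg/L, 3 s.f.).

Mixed DO = (22.0×8.58 + 4.25×0.899)/(22.0+4.25) = 192.6/26.25 = 7.336 mg/L.
Mixed L₀ = (22.0×1.87 + 4.25×182)/(26.25) = 814.6/26.25 = 31.03 mg/L.
Initial deficit D₀ = C_s − DO₀ = 8.97 − 7.336 = 1.634 mg/L.
D(1.02) = [0.313×31.03/(1.56−0.313)](e^(−0.313×1.02) − e^(−1.56×1.02)) + 1.634 e^(−1.56×1.02)
= 7.790 × (0.7267 − 0.2037) + 1.634 × 0.2037 = 4.407 mg/L.
DO = 8.97 − 4.407 = 4.563 mg/L.

DO ≈ 4.56 mg/L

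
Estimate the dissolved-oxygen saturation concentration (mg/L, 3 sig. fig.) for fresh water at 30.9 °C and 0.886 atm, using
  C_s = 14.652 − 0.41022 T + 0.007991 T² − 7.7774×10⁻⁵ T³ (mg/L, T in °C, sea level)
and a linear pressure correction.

At sea level: C_s = 14.652 − 0.41022×30.9 + 0.007991×30.9² − 7.7774×10⁻⁵×30.9³ = 7.311 mg/L.
Pressure correction: C_s' = 7.311 × 0.886 = 6.478 mg/L.

C_s ≈ 6.48 mg/L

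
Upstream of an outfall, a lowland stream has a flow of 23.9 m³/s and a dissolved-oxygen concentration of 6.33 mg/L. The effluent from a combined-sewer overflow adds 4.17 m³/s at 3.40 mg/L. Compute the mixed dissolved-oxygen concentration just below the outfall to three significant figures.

Flow-weighted mixing: C = (Q_r C_r + Q_w C_w)/(Q_r + Q_w)
= (23.9×6.33 + 4.17×3.40)/(23.9 + 4.17) = 165.5/28.07 = 5.895 mg/L.

5.89 mg/L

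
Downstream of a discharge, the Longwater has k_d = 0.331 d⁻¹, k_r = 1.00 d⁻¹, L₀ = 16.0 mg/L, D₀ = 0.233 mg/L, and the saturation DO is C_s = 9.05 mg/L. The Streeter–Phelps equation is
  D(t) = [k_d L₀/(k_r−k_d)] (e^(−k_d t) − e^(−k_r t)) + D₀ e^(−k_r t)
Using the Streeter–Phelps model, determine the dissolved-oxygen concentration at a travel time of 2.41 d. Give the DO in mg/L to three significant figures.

k_d L₀/(k_r−k_d) = 0.331×16.0/(1.00−0.331) = 5.296/0.6690 = 7.916 mg/L.
e^(−k_d t) = e^(−0.331×2.410) = 0.4504; e^(−k_r t) = e^(−1.00×2.410) = 0.08982.
D = 7.916 × (0.4504 − 0.08982) + 0.233 × 0.08982 = 2.854 + 0.02093 = 2.875 mg/L.
DO = C_s − D = 9.05 − 2.875 = 6.175 mg/L.

DO ≈ 6.17 mg/L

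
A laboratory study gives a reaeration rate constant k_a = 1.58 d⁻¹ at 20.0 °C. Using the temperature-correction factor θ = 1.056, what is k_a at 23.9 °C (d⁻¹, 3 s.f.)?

k_a(T₂) = k_a(T₁) · θ^(T₂−T₁) = 1.58 × 1.056^(23.9−20.0)
= 1.58 × 1.056^3.90 = 1.58 × 1.237 = 1.954 d⁻¹.

k_a ≈ 1.95 d⁻¹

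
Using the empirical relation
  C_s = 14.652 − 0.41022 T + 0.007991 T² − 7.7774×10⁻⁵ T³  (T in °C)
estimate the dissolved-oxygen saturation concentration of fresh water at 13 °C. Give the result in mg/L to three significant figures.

C_s = 14.652 − 0.41022×13 + 0.007991×13² − 7.7774×10⁻⁵×13³ = 10.50 mg/L.

C_s ≈ 10.5 mg/L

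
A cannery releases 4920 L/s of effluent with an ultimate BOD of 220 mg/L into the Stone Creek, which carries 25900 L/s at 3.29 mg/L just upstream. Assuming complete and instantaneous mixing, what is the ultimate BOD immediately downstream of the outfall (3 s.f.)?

Flow-weighted mixing: C = (Q_r C_r + Q_w C_w)/(Q_r + Q_w)
= (25900×3.29 + 4920×220)/(25900 + 4920) = 1.168×10^6/30820 = 37.88 mg/L.

37.9 mg/L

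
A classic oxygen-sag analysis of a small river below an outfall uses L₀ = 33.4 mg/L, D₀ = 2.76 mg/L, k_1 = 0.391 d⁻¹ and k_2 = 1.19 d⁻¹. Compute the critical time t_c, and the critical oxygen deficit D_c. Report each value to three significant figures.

At the critical point dD/dt = 0, so k_1 L₀ e^(−k_1 t) = k_2 D. Substituting D(t) from the Streeter–Phelps equation and solving for t gives
t_c = ln[(k_2/k_1)(1 − D₀(k_2−k_1)/(k_1 L₀))] / (k_2−k_1).
Here k_2−k_1 = 0.7990 d⁻¹ and 1 − D₀(k_2−k_1)/(k_1 L₀) = 1 − 2.76×0.7990/(0.391×33.4) = 0.8311, so
t_c = ln(3.043 × 0.8311) / 0.7990 = 0.9280 / 0.7990 = 1.162 d.
D_c = (k_1/k_2) L₀ e^(−k_1 t_c) = (0.391/1.19) × 33.4 × e^(−0.391×1.162) = 0.3286 × 33.4 × 0.6350 = 6.969 mg/L.

t_c ≈ 1.16 d; D_c ≈ 6.97 mg/L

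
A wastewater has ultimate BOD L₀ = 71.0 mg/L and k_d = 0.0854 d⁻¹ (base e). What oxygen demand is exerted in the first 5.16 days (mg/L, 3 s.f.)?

y_t = L₀(1 − e^(−k_d t)) = 71.0 × (1 − e^(−0.0854×5.16))
= 71.0 × (1 − 0.6436) = 71.0 × 0.3564 = 25.30 mg/L.

y ≈ 25.3 mg/L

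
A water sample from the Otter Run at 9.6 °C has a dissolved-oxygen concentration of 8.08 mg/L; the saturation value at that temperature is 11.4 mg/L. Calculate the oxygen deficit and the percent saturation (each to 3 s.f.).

D = C_s − C = 11.4 − 8.08 = 3.32 mg/L.
% saturation = 8.08/11.4 × 100 = 70.9 %.

D ≈ 3.32 mg/L; 70.9 % saturation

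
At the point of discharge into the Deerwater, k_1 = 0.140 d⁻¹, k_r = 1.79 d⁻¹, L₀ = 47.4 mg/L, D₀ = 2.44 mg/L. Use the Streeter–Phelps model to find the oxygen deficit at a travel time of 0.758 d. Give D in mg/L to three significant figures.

k_1 L₀/(k_r−k_1) = 0.140×47.4/(1.79−0.140) = 6.636/1.650 = 4.022 mg/L.
e^(−k_1 t) = e^(−0.140×0.7580) = 0.8993; e^(−k_r t) = e^(−1.79×0.7580) = 0.2575.
D = 4.022 × (0.8993 − 0.2575) + 2.44 × 0.2575 = 2.581 + 0.6282 = 3.210 mg/L.

D ≈ 3.21 mg/L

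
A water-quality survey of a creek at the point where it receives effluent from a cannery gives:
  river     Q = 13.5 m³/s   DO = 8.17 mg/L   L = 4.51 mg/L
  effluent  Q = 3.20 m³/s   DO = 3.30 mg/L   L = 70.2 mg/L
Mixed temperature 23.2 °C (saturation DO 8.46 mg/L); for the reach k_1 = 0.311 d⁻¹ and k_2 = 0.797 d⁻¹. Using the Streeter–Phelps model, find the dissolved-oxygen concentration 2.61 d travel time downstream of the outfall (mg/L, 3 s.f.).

DO ≈ 4.82 mg/L

Mixed DO = (13.5×8.17 + 3.20×3.30)/(13.5+3.20) = 120.9/16.70 = 7.237 mg/L.
Mixed L₀ = (13.5×4.51 + 3.20×70.2)/(16.70) = 285.5/16.70 = 17.10 mg/L.
Initial deficit D₀ = C_s − DO₀ = 8.46 − 7.237 = 1.223 mg/L.
D(2.61) = [0.311×17.10/(0.797−0.311)](e^(−0.311×2.61) − e^(−0.797×2.61)) + 1.223 e^(−0.797×2.61)
= 10.94 × (0.4441 − 0.1249) + 1.223 × 0.1249 = 3.645 mg/L.
DO = 8.46 − 3.645 = 4.815 mg/L.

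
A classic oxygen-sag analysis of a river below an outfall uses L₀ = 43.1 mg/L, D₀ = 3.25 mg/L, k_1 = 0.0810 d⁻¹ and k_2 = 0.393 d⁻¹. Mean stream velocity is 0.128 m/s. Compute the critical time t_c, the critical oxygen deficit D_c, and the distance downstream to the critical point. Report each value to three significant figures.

t_c = [1/(k_2−k_1)] ln[(k_2/k_1)(1 − D₀(k_2−k_1)/(k_1 L₀))]
= [1/(0.393−0.0810)] ln[(0.393/0.0810)(1 − 3.25×0.3120/(0.0810×43.1))]
= (1/0.3120) ln[4.852 × 0.7095] = 3.205 × ln(3.443) = 3.205 × 1.236 = 3.962 d.
L(t_c) = L₀ e^(−k_1 t_c) = 43.1 × 0.7255 = 31.27 mg/L, and at the critical point k_2 D_c = k_1 L, so D_c = (0.0810/0.393) × 31.27 = 6.444 mg/L.
x_c = v t_c = 0.128 m/s × 3.962 d × 86400 s/d = 43820 m ≈ 43.8 km.

t_c ≈ 3.96 d; D_c ≈ 6.44 mg/L; x_c ≈ 43.8 km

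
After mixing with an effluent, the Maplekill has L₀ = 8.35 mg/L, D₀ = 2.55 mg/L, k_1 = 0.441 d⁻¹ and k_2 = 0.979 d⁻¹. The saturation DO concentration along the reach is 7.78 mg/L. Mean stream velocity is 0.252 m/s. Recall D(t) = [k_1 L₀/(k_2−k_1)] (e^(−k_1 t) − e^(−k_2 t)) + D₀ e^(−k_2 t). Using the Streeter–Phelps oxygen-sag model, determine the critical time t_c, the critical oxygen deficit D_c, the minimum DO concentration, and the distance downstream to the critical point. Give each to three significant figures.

t_c ≈ 0.616 d; D_c ≈ 2.87 mg/L; min DO ≈ 4.91 mg/L; x_c ≈ 13.4 km

With k_2/k_1 = 2.220 and 1 − D₀(k_2−k_1)/(k_1 L₀) = 0.6274,
t_c = ln(2.220 × 0.6274) / (0.979 − 0.441) = ln(1.393) / 0.5380 = 0.3314/0.5380 = 0.6159 d.
D_c = (k_1/k_2) L₀ e^(−k_1 t_c) = (0.441/0.979) × 8.35 × e^(−0.441×0.6159) = 0.4505 × 8.35 × 0.7621 = 2.867 mg/L.
Minimum DO = C_s − D_c = 7.78 − 2.867 = 4.913 mg/L.
x_c = v t_c = 0.252 m/s × 0.6159 d × 86400 s/d = 13410 m ≈ 13.4 km.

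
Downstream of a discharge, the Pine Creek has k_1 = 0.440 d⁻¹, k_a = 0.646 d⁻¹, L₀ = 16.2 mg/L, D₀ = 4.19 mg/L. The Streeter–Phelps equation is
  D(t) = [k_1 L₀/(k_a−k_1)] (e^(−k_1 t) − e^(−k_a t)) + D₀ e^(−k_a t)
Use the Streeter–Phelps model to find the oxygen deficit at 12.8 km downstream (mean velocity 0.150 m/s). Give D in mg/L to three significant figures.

Travel time t = x/v = 12.8 km / (0.150 m/s) = 12800 m / 0.150 m/s = 85330 s = 0.9877 d.
k_1 L₀/(k_a−k_1) = 0.440×16.2/(0.646−0.440) = 7.128/0.2060 = 34.60 mg/L.
e^(−k_1 t) = e^(−0.440×0.9877) = 0.6475; e^(−k_a t) = e^(−0.646×0.9877) = 0.5283.
D = 34.60 × (0.6475 − 0.5283) + 4.19 × 0.5283 = 4.125 + 2.214 = 6.339 mg/L.

D ≈ 6.34 mg/L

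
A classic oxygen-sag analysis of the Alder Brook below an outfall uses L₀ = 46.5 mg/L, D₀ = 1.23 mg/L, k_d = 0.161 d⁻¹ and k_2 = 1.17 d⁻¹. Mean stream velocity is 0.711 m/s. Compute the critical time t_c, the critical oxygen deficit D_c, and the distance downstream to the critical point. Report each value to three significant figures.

t_c = [1/(k_2−k_d)] ln[(k_2/k_d)(1 − D₀(k_2−k_d)/(k_d L₀))]
= [1/(1.17−0.161)] ln[(1.17/0.161)(1 − 1.23×1.009/(0.161×46.5))]
= (1/1.009) ln[7.267 × 0.8342] = 0.9911 × ln(6.062) = 0.9911 × 1.802 = 1.786 d.
D_c = (k_d/k_2) L₀ e^(−k_d t_c) = (0.161/1.17) × 46.5 × e^(−0.161×1.786) = 0.1376 × 46.5 × 0.7501 = 4.800 mg/L.
x_c = v t_c = 0.711 m/s × 1.786 d × 86400 s/d = 109700 m ≈ 110 km.

t_c ≈ 1.79 d; D_c ≈ 4.80 mg/L; x_c ≈ 110 km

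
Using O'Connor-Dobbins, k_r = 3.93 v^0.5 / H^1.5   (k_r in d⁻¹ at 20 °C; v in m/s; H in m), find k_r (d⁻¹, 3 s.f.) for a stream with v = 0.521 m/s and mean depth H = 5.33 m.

k_r = 3.93 × 0.521^0.5 / 5.33^1.5 = 3.93 × 0.7218 / 12.31 = 0.2305 d⁻¹.

k_r ≈ 0.231 d⁻¹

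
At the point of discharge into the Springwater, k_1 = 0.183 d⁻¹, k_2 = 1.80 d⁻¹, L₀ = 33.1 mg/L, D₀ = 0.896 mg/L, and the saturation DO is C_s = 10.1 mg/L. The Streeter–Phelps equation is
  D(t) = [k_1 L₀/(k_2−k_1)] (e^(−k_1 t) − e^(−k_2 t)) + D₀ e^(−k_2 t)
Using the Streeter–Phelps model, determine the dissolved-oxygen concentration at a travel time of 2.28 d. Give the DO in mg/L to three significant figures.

k_1 L₀/(k_2−k_1) = 0.183×33.1/(1.80−0.183) = 6.057/1.617 = 3.746 mg/L.
e^(−k_1 t) = e^(−0.183×2.280) = 0.6589; e^(−k_2 t) = e^(−1.80×2.280) = 0.01651.
D = 3.746 × (0.6589 − 0.01651) + 0.896 × 0.01651 = 2.406 + 0.01479 = 2.421 mg/L.
DO = C_s − D = 10.1 − 2.421 = 7.679 mg/L.

DO ≈ 7.68 mg/L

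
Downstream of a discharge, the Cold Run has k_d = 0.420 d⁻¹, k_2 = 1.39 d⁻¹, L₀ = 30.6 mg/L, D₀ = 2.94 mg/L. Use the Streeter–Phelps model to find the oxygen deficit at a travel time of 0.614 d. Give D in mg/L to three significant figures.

k_d L₀/(k_2−k_d) = 0.420×30.6/(1.39−0.420) = 12.85/0.9700 = 13.25 mg/L.
e^(−k_d t) = e^(−0.420×0.6140) = 0.7727; e^(−k_2 t) = e^(−1.39×0.6140) = 0.4259.
D = 13.25 × (0.7727 − 0.4259) + 2.94 × 0.4259 = 4.594 + 1.252 = 5.847 mg/L.

D ≈ 5.85 mg/L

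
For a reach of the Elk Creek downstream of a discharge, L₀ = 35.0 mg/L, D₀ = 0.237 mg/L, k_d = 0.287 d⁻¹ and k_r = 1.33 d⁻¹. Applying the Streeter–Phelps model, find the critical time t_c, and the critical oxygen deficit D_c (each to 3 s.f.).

At the critical point dD/dt = 0, so k_d L₀ e^(−k_d t) = k_r D. Substituting D(t) from the Streeter–Phelps equation and solving for t gives
t_c = ln[(k_r/k_d)(1 − D₀(k_r−k_d)/(k_d L₀))] / (k_r−k_d).
Here k_r−k_d = 1.043 d⁻¹ and 1 − D₀(k_r−k_d)/(k_d L₀) = 1 − 0.237×1.043/(0.287×35.0) = 0.9754, so
t_c = ln(4.634 × 0.9754) / 1.043 = 1.509 / 1.043 = 1.446 d.
D_c = (k_d/k_r) L₀ e^(−k_d t_c) = (0.287/1.33) × 35.0 × e^(−0.287×1.446) = 0.2158 × 35.0 × 0.6603 = 4.987 mg/L.

t_c ≈ 1.45 d; D_c ≈ 4.99 mg/L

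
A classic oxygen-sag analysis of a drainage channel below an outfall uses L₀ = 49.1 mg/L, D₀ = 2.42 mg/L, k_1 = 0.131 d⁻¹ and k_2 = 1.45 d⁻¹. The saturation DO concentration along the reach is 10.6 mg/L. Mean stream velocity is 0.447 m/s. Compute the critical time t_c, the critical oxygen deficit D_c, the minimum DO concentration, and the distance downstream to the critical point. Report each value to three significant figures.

t_c ≈ 1.30 d; D_c ≈ 3.74 mg/L; min DO ≈ 6.86 mg/L; x_c ≈ 50.3 km

At the critical point dD/dt = 0, so k_1 L₀ e^(−k_1 t) = k_2 D. Substituting D(t) from the Streeter–Phelps equation and solving for t gives
t_c = ln[(k_2/k_1)(1 − D₀(k_2−k_1)/(k_1 L₀))] / (k_2−k_1).
Here k_2−k_1 = 1.319 d⁻¹ and 1 − D₀(k_2−k_1)/(k_1 L₀) = 1 − 2.42×1.319/(0.131×49.1) = 0.5037, so
t_c = ln(11.07 × 0.5037) / 1.319 = 1.718 / 1.319 = 1.303 d.
D_c = (k_1/k_2) L₀ e^(−k_1 t_c) = (0.131/1.45) × 49.1 × e^(−0.131×1.303) = 0.09034 × 49.1 × 0.8431 = 3.740 mg/L.
Minimum DO = C_s − D_c = 10.6 − 3.740 = 6.860 mg/L.
x_c = v t_c = 0.447 m/s × 1.303 d × 86400 s/d = 50320 m ≈ 50.3 km.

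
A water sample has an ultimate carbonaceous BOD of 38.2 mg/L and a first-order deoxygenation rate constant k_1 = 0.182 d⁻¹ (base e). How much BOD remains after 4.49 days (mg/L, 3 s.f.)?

L ≈ 16.9 mg/L

L_t = L₀ e^(−k_1 t) = 38.2 × e^(−0.182×4.49) = 38.2 × 0.4417 = 16.87 mg/L.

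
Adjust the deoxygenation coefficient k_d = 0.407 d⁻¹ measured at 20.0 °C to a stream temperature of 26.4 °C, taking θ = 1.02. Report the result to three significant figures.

k_d ≈ 0.462 d⁻¹

k_d(T₂) = k_d(T₁) · θ^(T₂−T₁) = 0.407 × 1.02^(26.4−20.0)
= 0.407 × 1.02^6.40 = 0.407 × 1.135 = 0.4620 d⁻¹.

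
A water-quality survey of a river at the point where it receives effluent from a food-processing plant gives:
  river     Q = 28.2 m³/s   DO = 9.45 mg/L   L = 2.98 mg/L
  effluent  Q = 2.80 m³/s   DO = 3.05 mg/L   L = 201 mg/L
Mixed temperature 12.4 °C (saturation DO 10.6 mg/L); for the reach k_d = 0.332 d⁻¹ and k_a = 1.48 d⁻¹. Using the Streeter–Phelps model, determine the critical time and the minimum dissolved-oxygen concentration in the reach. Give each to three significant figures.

Mixed DO = (28.2×9.45 + 2.80×3.05)/(28.2+2.80) = 275.0/31.00 = 8.872 mg/L.
Mixed L₀ = (28.2×2.98 + 2.80×201)/(31.00) = 646.8/31.00 = 20.87 mg/L.
Initial deficit D₀ = C_s − DO₀ = 10.6 − 8.872 = 1.728 mg/L.
t_c = (1/1.148) ln[(1.48/0.332)(1 − 1.728×1.148/(0.332×20.87))] = 0.8711 × ln(3.181) = 1.008 d.
D_c = (0.332/1.48) × 20.87 × e^(−0.332×1.008) = 0.2243 × 20.87 × 0.7156 = 3.349 mg/L.
Minimum DO = 10.6 − 3.349 = 7.251 mg/L.

t_c ≈ 1.01 d; minimum DO ≈ 7.25 mg/L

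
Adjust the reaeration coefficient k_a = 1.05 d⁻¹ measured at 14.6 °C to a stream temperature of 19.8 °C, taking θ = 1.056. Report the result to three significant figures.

k_a(T₂) = k_a(T₁) · θ^(T₂−T₁) = 1.05 × 1.056^(19.8−14.6)
= 1.05 × 1.056^5.20 = 1.05 × 1.328 = 1.394 d⁻¹.

k_a ≈ 1.39 d⁻¹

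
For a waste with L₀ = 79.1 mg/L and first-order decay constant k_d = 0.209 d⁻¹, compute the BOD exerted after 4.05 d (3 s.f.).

y_t = L₀(1 − e^(−k_d t)) = 79.1 × (1 − e^(−0.209×4.05))
= 79.1 × (1 − 0.4289) = 79.1 × 0.5711 = 45.17 mg/L.

y ≈ 45.2 mg/L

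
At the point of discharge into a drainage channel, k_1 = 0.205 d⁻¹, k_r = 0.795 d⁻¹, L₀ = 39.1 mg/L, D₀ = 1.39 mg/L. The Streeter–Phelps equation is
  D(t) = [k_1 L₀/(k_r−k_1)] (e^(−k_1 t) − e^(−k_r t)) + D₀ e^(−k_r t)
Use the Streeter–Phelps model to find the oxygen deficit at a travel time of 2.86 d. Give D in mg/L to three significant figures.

k_1 L₀/(k_r−k_1) = 0.205×39.1/(0.795−0.205) = 8.015/0.5900 = 13.59 mg/L.
e^(−k_1 t) = e^(−0.205×2.860) = 0.5564; e^(−k_r t) = e^(−0.795×2.860) = 0.1029.
D = 13.59 × (0.5564 − 0.1029) + 1.39 × 0.1029 = 6.160 + 0.1431 = 6.303 mg/L.

D ≈ 6.30 mg/L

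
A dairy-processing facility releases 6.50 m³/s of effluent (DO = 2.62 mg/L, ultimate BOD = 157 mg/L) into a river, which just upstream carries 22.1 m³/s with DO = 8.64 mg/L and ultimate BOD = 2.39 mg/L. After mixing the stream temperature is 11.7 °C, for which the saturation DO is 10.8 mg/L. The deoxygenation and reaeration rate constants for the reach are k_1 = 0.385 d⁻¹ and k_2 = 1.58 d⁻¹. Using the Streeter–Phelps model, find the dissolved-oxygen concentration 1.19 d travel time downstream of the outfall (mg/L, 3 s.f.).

Mixed DO = (22.1×8.64 + 6.50×2.62)/(22.1+6.50) = 208.0/28.60 = 7.272 mg/L.
Mixed L₀ = (22.1×2.39 + 6.50×157)/(28.60) = 1073/28.60 = 37.53 mg/L.
Initial deficit D₀ = C_s − DO₀ = 10.8 − 7.272 = 3.528 mg/L.
D(1.19) = [0.385×37.53/(1.58−0.385)](e^(−0.385×1.19) − e^(−1.58×1.19)) + 3.528 e^(−1.58×1.19)
= 12.09 × (0.6325 − 0.1526) + 3.528 × 0.1526 = 6.341 mg/L.
DO = 10.8 − 6.341 = 4.459 mg/L.

DO ≈ 4.46 mg/L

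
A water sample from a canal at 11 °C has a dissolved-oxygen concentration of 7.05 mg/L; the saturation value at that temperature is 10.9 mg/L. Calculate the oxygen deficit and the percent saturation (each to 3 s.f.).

D = C_s − C = 10.9 − 7.05 = 3.85 mg/L.
% saturation = 7.05/10.9 × 100 = 64.7 %.

D ≈ 3.85 mg/L; 64.7 % saturation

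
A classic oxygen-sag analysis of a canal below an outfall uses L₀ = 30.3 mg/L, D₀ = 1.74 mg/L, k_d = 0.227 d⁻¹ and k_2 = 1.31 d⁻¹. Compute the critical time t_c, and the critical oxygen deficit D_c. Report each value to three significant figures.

t_c ≈ 1.32 d; D_c ≈ 3.89 mg/L

With k_2/k_d = 5.771 and 1 − D₀(k_2−k_d)/(k_d L₀) = 0.7260,
t_c = ln(5.771 × 0.7260) / (1.31 − 0.227) = ln(4.190) / 1.083 = 1.433/1.083 = 1.323 d.
D_c = (k_d/k_2) L₀ e^(−k_d t_c) = (0.227/1.31) × 30.3 × e^(−0.227×1.323) = 0.1733 × 30.3 × 0.7406 = 3.889 mg/L.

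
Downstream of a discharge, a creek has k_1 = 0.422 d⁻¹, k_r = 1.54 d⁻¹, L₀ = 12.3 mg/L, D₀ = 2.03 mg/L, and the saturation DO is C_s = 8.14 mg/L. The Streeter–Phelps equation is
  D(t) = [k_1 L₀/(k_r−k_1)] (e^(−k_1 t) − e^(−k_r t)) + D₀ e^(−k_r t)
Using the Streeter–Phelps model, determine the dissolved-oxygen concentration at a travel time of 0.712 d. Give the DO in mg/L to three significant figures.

k_1 L₀/(k_r−k_1) = 0.422×12.3/(1.54−0.422) = 5.191/1.118 = 4.643 mg/L.
e^(−k_1 t) = e^(−0.422×0.7120) = 0.7405; e^(−k_r t) = e^(−1.54×0.7120) = 0.3340.
D = 4.643 × (0.7405 − 0.3340) + 2.03 × 0.3340 = 1.887 + 0.6781 = 2.565 mg/L.
DO = C_s − D = 8.14 − 2.565 = 5.575 mg/L.

DO ≈ 5.57 mg/L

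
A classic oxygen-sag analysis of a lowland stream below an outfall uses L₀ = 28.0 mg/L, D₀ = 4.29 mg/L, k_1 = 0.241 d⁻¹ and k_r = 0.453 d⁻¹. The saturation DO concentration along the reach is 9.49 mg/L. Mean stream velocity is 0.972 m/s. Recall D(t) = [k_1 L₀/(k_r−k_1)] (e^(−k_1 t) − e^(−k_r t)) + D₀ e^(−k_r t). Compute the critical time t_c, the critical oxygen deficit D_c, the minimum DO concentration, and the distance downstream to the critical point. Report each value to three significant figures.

t_c = [1/(k_r−k_1)] ln[(k_r/k_1)(1 − D₀(k_r−k_1)/(k_1 L₀))]
= [1/(0.453−0.241)] ln[(0.453/0.241)(1 − 4.29×0.2120/(0.241×28.0))]
= (1/0.2120) ln[1.880 × 0.8652] = 4.717 × ln(1.626) = 4.717 × 0.4863 = 2.294 d.
L(t_c) = L₀ e^(−k_1 t_c) = 28.0 × 0.5753 = 16.11 mg/L, and at the critical point k_r D_c = k_1 L, so D_c = (0.241/0.453) × 16.11 = 8.570 mg/L.
Minimum DO = C_s − D_c = 9.49 − 8.570 = 0.9201 mg/L.
x_c = v t_c = 0.972 m/s × 2.294 d × 86400 s/d = 192700 m ≈ 193 km.

t_c ≈ 2.29 d; D_c ≈ 8.57 mg/L; min DO ≈ 0.920 mg/L; x_c ≈ 193 km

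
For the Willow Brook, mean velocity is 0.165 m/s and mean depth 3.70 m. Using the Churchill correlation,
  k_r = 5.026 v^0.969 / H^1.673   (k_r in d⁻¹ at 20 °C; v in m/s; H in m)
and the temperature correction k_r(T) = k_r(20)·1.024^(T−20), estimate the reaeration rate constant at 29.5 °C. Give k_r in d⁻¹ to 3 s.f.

k_r ≈ 0.123 d⁻¹

k_r(20) = 5.026 × 0.165^0.969 / 3.70^1.673 = 5.026 × 0.1745 / 8.925 = 0.09826 d⁻¹.
k_r(29.5) = 0.09826 × 1.024^(29.5−20) = 0.09826 × 1.253 = 0.1231 d⁻¹.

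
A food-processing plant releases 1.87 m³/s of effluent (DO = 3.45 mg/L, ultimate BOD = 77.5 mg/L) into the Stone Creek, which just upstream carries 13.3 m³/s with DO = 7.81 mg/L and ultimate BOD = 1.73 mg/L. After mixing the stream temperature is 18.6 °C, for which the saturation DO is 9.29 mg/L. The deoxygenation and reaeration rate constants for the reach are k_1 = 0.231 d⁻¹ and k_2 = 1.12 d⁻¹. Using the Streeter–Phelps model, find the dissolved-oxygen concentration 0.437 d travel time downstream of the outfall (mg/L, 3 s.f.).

Mixed DO = (13.3×7.81 + 1.87×3.45)/(13.3+1.87) = 110.3/15.17 = 7.273 mg/L.
Mixed L₀ = (13.3×1.73 + 1.87×77.5)/(15.17) = 167.9/15.17 = 11.07 mg/L.
Initial deficit D₀ = C_s − DO₀ = 9.29 − 7.273 = 2.017 mg/L.
D(0.437) = [0.231×11.07/(1.12−0.231)](e^(−0.231×0.437) − e^(−1.12×0.437)) + 2.017 e^(−1.12×0.437)
= 2.876 × (0.9040 − 0.6130) + 2.017 × 0.6130 = 2.074 mg/L.
DO = 9.29 − 2.074 = 7.216 mg/L.

DO ≈ 7.22 mg/L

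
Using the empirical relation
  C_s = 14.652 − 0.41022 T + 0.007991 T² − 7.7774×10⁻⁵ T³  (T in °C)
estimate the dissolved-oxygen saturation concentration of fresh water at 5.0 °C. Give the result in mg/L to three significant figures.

C_s = 14.652 − 0.41022×5.0 + 0.007991×5.0² − 7.7774×10⁻⁵×5.0³ = 12.79 mg/L.

C_s ≈ 12.8 mg/L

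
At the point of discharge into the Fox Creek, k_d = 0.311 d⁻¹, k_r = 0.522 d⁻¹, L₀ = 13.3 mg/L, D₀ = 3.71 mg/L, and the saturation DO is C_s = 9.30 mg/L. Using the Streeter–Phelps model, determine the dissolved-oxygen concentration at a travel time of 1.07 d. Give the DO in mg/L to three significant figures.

DO ≈ 4.34 mg/L

k_d L₀/(k_r−k_d) = 0.311×13.3/(0.522−0.311) = 4.136/0.2110 = 19.60 mg/L.
e^(−k_d t) = e^(−0.311×1.070) = 0.7169; e^(−k_r t) = e^(−0.522×1.070) = 0.5720.
D = 19.60 × (0.7169 − 0.5720) + 3.71 × 0.5720 = 2.840 + 2.122 = 4.963 mg/L.
DO = C_s − D = 9.30 − 4.963 = 4.337 mg/L.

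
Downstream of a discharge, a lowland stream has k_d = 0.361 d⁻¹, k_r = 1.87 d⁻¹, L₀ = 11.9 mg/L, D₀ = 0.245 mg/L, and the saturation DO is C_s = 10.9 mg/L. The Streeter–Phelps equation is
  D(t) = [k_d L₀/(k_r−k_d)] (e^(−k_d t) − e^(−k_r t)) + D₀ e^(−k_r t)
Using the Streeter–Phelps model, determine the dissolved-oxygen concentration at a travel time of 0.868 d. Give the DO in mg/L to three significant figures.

k_d L₀/(k_r−k_d) = 0.361×11.9/(1.87−0.361) = 4.296/1.509 = 2.847 mg/L.
e^(−k_d t) = e^(−0.361×0.8680) = 0.7310; e^(−k_r t) = e^(−1.87×0.8680) = 0.1973.
D = 2.847 × (0.7310 − 0.1973) + 0.245 × 0.1973 = 1.519 + 0.04833 = 1.568 mg/L.
DO = C_s − D = 10.9 − 1.568 = 9.332 mg/L.

DO ≈ 9.33 mg/L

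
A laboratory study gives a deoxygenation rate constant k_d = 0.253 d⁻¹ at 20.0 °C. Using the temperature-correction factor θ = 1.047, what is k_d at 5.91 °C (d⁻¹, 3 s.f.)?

k_d(T₂) = k_d(T₁) · θ^(T₂−T₁) = 0.253 × 1.047^(5.91−20.0)
= 0.253 × 1.047^-14.1 = 0.253 × 0.5235 = 0.1325 d⁻¹.

k_d ≈ 0.132 d⁻¹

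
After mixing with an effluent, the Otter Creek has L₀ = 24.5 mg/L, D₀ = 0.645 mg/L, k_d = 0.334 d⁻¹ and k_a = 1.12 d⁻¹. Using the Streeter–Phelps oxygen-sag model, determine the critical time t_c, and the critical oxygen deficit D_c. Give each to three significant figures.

At the critical point dD/dt = 0, so k_d L₀ e^(−k_d t) = k_a D. Substituting D(t) from the Streeter–Phelps equation and solving for t gives
t_c = ln[(k_a/k_d)(1 − D₀(k_a−k_d)/(k_d L₀))] / (k_a−k_d).
Here k_a−k_d = 0.7860 d⁻¹ and 1 − D₀(k_a−k_d)/(k_d L₀) = 1 − 0.645×0.7860/(0.334×24.5) = 0.9380, so
t_c = ln(3.353 × 0.9380) / 0.7860 = 1.146 / 0.7860 = 1.458 d.
D_c = (k_d/k_a) L₀ e^(−k_d t_c) = (0.334/1.12) × 24.5 × e^(−0.334×1.458) = 0.2982 × 24.5 × 0.6145 = 4.490 mg/L.

t_c ≈ 1.46 d; D_c ≈ 4.49 mg/L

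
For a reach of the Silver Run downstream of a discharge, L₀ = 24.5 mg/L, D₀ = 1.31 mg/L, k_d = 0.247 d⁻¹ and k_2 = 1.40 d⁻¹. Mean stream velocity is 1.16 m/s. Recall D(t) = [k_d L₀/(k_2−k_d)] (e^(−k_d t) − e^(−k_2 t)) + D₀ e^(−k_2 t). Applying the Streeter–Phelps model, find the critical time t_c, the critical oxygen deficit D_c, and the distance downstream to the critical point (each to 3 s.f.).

t_c ≈ 1.26 d; D_c ≈ 3.17 mg/L; x_c ≈ 126 km

t_c = [1/(k_2−k_d)] ln[(k_2/k_d)(1 − D₀(k_2−k_d)/(k_d L₀))]
= [1/(1.40−0.247)] ln[(1.40/0.247)(1 − 1.31×1.153/(0.247×24.5))]
= (1/1.153) ln[5.668 × 0.7504] = 0.8673 × ln(4.253) = 0.8673 × 1.448 = 1.256 d.
L(t_c) = L₀ e^(−k_d t_c) = 24.5 × 0.7334 = 17.97 mg/L, and at the critical point k_2 D_c = k_d L, so D_c = (0.247/1.40) × 17.97 = 3.170 mg/L.
x_c = v t_c = 1.16 m/s × 1.256 d × 86400 s/d = 125800 m ≈ 126 km.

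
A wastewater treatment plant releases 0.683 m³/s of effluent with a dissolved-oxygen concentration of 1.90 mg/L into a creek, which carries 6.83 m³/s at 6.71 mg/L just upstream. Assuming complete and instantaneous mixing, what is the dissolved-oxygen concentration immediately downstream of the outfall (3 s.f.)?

Flow-weighted mixing: C = (Q_r C_r + Q_w C_w)/(Q_r + Q_w)
= (6.83×6.71 + 0.683×1.90)/(6.83 + 0.683) = 47.13/7.513 = 6.273 mg/L.

6.27 mg/L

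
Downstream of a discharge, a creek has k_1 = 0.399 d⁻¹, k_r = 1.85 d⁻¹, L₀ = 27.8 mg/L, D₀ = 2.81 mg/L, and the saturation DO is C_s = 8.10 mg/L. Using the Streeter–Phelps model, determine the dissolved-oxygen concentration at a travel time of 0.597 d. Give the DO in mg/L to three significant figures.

DO ≈ 3.68 mg/L

k_1 L₀/(k_r−k_1) = 0.399×27.8/(1.85−0.399) = 11.09/1.451 = 7.645 mg/L.
e^(−k_1 t) = e^(−0.399×0.5970) = 0.7880; e^(−k_r t) = e^(−1.85×0.5970) = 0.3314.
D = 7.645 × (0.7880 − 0.3314) + 2.81 × 0.3314 = 3.491 + 0.9312 = 4.422 mg/L.
DO = C_s − D = 8.10 − 4.422 = 3.678 mg/L.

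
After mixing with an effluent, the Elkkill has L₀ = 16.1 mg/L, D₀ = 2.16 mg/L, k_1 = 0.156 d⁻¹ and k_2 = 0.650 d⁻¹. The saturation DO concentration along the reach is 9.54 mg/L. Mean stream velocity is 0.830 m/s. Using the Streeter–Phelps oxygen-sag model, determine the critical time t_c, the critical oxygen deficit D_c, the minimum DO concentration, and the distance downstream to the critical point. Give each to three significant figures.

t_c = [1/(k_2−k_1)] ln[(k_2/k_1)(1 − D₀(k_2−k_1)/(k_1 L₀))]
= [1/(0.650−0.156)] ln[(0.650/0.156)(1 − 2.16×0.4940/(0.156×16.1))]
= (1/0.4940) ln[4.167 × 0.5752] = 2.024 × ln(2.396) = 2.024 × 0.8740 = 1.769 d.
D_c = (k_1/k_2) L₀ e^(−k_1 t_c) = (0.156/0.650) × 16.1 × e^(−0.156×1.769) = 0.2400 × 16.1 × 0.7588 = 2.932 mg/L.
Minimum DO = C_s − D_c = 9.54 − 2.932 = 6.608 mg/L.
x_c = v t_c = 0.830 m/s × 1.769 d × 86400 s/d = 126900 m ≈ 127 km.

t_c ≈ 1.77 d; D_c ≈ 2.93 mg/L; min DO ≈ 6.61 mg/L; x_c ≈ 127 km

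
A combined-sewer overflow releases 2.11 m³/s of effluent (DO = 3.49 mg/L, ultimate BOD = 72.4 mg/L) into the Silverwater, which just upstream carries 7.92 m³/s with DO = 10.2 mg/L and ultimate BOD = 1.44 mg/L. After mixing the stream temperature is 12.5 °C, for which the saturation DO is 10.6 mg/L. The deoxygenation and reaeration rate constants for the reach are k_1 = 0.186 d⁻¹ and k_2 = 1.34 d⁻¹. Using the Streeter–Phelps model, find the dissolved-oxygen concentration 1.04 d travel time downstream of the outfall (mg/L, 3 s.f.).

Mixed DO = (7.92×10.2 + 2.11×3.49)/(7.92+2.11) = 88.15/10.03 = 8.788 mg/L.
Mixed L₀ = (7.92×1.44 + 2.11×72.4)/(10.03) = 164.2/10.03 = 16.37 mg/L.
Initial deficit D₀ = C_s − DO₀ = 10.6 − 8.788 = 1.812 mg/L.
D(1.04) = [0.186×16.37/(1.34−0.186)](e^(−0.186×1.04) − e^(−1.34×1.04)) + 1.812 e^(−1.34×1.04)
= 2.638 × (0.8241 − 0.2482) + 1.812 × 0.2482 = 1.969 mg/L.
DO = 10.6 − 1.969 = 8.631 mg/L.

DO ≈ 8.63 mg/L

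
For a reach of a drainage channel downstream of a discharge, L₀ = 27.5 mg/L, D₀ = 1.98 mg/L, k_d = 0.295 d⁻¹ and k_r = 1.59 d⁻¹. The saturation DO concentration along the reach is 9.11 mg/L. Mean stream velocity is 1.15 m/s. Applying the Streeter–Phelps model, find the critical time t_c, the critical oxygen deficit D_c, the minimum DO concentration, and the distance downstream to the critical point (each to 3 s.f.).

t_c ≈ 1.01 d; D_c ≈ 3.79 mg/L; min DO ≈ 5.32 mg/L; x_c ≈ 100 km

t_c = [1/(k_r−k_d)] ln[(k_r/k_d)(1 − D₀(k_r−k_d)/(k_d L₀))]
= [1/(1.59−0.295)] ln[(1.59/0.295)(1 − 1.98×1.295/(0.295×27.5))]
= (1/1.295) ln[5.390 × 0.6839] = 0.7722 × ln(3.686) = 0.7722 × 1.305 = 1.007 d.
D_c = (k_d/k_r) L₀ e^(−k_d t_c) = (0.295/1.59) × 27.5 × e^(−0.295×1.007) = 0.1855 × 27.5 × 0.7429 = 3.790 mg/L.
Minimum DO = C_s − D_c = 9.11 − 3.790 = 5.320 mg/L.
x_c = v t_c = 1.15 m/s × 1.007 d × 86400 s/d = 100100 m ≈ 100 km.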